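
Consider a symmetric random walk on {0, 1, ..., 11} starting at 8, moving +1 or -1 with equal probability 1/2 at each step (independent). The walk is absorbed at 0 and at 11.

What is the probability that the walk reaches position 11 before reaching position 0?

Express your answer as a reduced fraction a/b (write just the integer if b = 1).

Symmetric walk (p = 1/2): the harmonic-function argument gives P(hit 11 before 0 | start at 8) = a/N.
P = 8/11 = 8/11

Answer: 8/11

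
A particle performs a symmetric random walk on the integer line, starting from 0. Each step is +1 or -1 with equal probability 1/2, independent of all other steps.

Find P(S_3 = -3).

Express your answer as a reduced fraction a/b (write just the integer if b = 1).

Answer: 1/8

Derivation:
To reach position -3 after 3 steps: need 0 steps of +1 and 3 of -1.
Favorable paths: C(3,0) = 1
Total paths: 2^3 = 8
P = 1/8 = 1/8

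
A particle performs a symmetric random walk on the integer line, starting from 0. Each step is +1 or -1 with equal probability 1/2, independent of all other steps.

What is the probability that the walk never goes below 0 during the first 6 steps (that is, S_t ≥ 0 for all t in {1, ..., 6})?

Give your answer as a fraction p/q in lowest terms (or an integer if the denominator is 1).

Let f(t,s) = #length-t paths at position s with S_1..S_t all ≥ 0.
f(t,s) = f(t-1,s-1) + f(t-1,s+1) for s ≥ 0; f(t,s) = 0 for s < 0.
t=0: f(0,0)=1
t=1: f(1,1)=1
t=2: f(2,0)=1 f(2,2)=1
t=3: f(3,1)=2 f(3,3)=1
t=4: f(4,0)=2 f(4,2)=3 f(4,4)=1
t=5: f(5,1)=5 f(5,3)=4 f(5,5)=1
t=6: f(6,0)=5 f(6,2)=9 f(6,4)=5 f(6,6)=1
Σ_s f(6,s) = 20
P = 20/64 = 5/16

Answer: 5/16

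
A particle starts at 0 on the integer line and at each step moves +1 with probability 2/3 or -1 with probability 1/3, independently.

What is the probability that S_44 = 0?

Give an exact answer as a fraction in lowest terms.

To be at 0 after 44 steps: need exactly 22 steps of +1 and 22 of -1.
Number of such sequences: C(44,22) = 2104098963720
Each has probability (2/3)^22 · (1/3)^22 = 4194304/984770902183611232881
P = 2104098963720 · 4194304/984770902183611232881 = 2941743566642216960/328256967394537077627

Answer: 2941743566642216960/328256967394537077627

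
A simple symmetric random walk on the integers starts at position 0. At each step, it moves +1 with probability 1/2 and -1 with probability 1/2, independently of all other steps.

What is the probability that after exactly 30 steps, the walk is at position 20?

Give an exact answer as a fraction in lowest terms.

To reach position 20 after 30 steps: need 25 steps of +1 and 5 of -1.
Favorable paths: C(30,25) = 142506
Total paths: 2^30 = 1073741824
P = 142506/1073741824 = 71253/536870912

Answer: 71253/536870912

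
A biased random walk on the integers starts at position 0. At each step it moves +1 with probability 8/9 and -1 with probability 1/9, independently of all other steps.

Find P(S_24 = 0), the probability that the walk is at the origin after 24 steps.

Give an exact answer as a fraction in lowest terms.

To be at 0 after 24 steps: need exactly 12 steps of +1 and 12 of -1.
Number of such sequences: C(24,12) = 2704156
Each has probability (8/9)^12 · (1/9)^12 = 68719476736/79766443076872509863361
P = 2704156 · 68719476736/79766443076872509863361 = 185828185332514816/79766443076872509863361

Answer: 185828185332514816/79766443076872509863361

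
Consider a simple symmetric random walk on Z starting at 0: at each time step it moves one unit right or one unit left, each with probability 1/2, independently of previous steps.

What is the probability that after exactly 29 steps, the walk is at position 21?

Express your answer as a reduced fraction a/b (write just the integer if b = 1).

To reach position 21 after 29 steps: need 25 steps of +1 and 4 of -1.
Favorable paths: C(29,25) = 23751
Total paths: 2^29 = 536870912
P = 23751/536870912 = 23751/536870912

Answer: 23751/536870912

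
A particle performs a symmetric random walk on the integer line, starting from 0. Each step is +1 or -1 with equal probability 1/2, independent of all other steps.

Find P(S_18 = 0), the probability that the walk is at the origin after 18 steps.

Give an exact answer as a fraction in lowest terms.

To return to 0 after 18 steps: need exactly 9 steps of +1 and 9 of -1.
Favorable paths: C(18,9) = 48620
Total paths: 2^18 = 262144
P = 48620/262144 = 12155/65536

Answer: 12155/65536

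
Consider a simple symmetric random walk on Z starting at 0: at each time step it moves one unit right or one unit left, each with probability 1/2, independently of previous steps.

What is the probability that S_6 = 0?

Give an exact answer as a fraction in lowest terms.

Answer: 5/16

Derivation:
To return to 0 after 6 steps: need exactly 3 steps of +1 and 3 of -1.
Favorable paths: C(6,3) = 20
Total paths: 2^6 = 64
P = 20/64 = 5/16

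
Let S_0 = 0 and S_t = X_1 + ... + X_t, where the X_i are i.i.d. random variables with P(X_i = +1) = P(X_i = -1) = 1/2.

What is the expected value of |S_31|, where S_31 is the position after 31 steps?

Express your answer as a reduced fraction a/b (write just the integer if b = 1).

S_31 takes values m ≡ 1 (mod 2) with |m| ≤ 31; P(S_31=m) = C(31,(31+m)/2)/2^31.
Total paths: 2^31 = 2147483648
Distribution: P(S=-31)=1/2147483648, P(S=-29)=31/2147483648, P(S=-27)=465/2147483648, P(S=-25)=4495/2147483648, P(S=-23)=31465/2147483648, P(S=-21)=169911/2147483648, P(S=-19)=736281/2147483648, P(S=-17)=2629575/2147483648, P(S=-15)=7888725/2147483648, P(S=-13)=20160075/2147483648, P(S=-11)=44352165/2147483648, P(S=-9)=84672315/2147483648, P(S=-7)=141120525/2147483648, P(S=-5)=206253075/2147483648, P(S=-3)=265182525/2147483648, P(S=-1)=300540195/2147483648, P(S=1)=300540195/2147483648, P(S=3)=265182525/2147483648, P(S=5)=206253075/2147483648, P(S=7)=141120525/2147483648, P(S=9)=84672315/2147483648, P(S=11)=44352165/2147483648, P(S=13)=20160075/2147483648, P(S=15)=7888725/2147483648, P(S=17)=2629575/2147483648, P(S=19)=736281/2147483648, P(S=21)=169911/2147483648, P(S=23)=31465/2147483648, P(S=25)=4495/2147483648, P(S=27)=465/2147483648, P(S=29)=31/2147483648, P(S=31)=1/2147483648
E[|S_31|] = Σ_m |m|·P(S_31=m) = 9617286240/2147483648 = 300540195/67108864

Answer: 300540195/67108864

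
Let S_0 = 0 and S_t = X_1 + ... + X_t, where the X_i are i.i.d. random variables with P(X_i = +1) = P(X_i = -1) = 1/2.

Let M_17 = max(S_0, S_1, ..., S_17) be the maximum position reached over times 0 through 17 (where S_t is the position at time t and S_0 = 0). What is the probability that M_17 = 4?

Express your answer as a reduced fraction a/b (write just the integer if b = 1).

Let M_17 = max(S_0,...,S_17). Use the reflection principle: for j ≥ 1, #{paths with M_17 ≥ j} = #{S_17 ≥ j} + #{S_17 ≥ j+1}.
By reflection, #{M_17 ≥ 4} = #{S_17 ≥ 4} + #{S_17 ≥ 5} = 21778 + 21778 = 43556.
#{M_17 ≥ 5} = #{S_17 ≥ 5} + #{S_17 ≥ 6} = 21778 + 9402 = 31180.
#{M_17 = 4} = 43556 - 31180 = 12376.
P(M_17 = 4) = 12376/131072 = 1547/16384

Answer: 1547/16384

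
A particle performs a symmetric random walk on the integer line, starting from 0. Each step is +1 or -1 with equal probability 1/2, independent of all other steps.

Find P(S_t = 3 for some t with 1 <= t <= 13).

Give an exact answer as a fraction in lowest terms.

Answer: 3473/8192

Derivation:
Count via complement. Let g(t,s) = #length-t paths at position s with S_1..S_t all ≠ 3.
g(t,s) = g(t-1,s-1) + g(t-1,s+1) for s ≠ 3; g(t,3) = 0.
t=0: g(0,0)=1
t=1: g(1,-1)=1 g(1,1)=1
t=2: g(2,-2)=1 g(2,0)=2 g(2,2)=1
t=3: g(3,-3)=1 g(3,-1)=3 g(3,1)=3
t=4: g(4,-4)=1 g(4,-2)=4 g(4,0)=6 g(4,2)=3
t=5: g(5,-5)=1 g(5,-3)=5 g(5,-1)=10 g(5,1)=9
t=6: g(6,-6)=1 g(6,-4)=6 g(6,-2)=15 g(6,0)=19 g(6,2)=9
t=7: g(7,-7)=1 g(7,-5)=7 g(7,-3)=21 g(7,-1)=34 g(7,1)=28
t=8: g(8,-8)=1 g(8,-6)=8 g(8,-4)=28 g(8,-2)=55 g(8,0)=62 g(8,2)=28
t=9: g(9,-9)=1 g(9,-7)=9 g(9,-5)=36 g(9,-3)=83 g(9,-1)=117 g(9,1)=90
t=10: g(10,-10)=1 g(10,-8)=10 g(10,-6)=45 g(10,-4)=119 g(10,-2)=200 g(10,0)=207 g(10,2)=90
t=11: g(11,-11)=1 g(11,-9)=11 g(11,-7)=55 g(11,-5)=164 g(11,-3)=319 g(11,-1)=407 g(11,1)=297
t=12: g(12,-12)=1 g(12,-10)=12 g(12,-8)=66 g(12,-6)=219 g(12,-4)=483 g(12,-2)=726 g(12,0)=704 g(12,2)=297
t=13: g(13,-13)=1 g(13,-11)=13 g(13,-9)=78 g(13,-7)=285 g(13,-5)=702 g(13,-3)=1209 g(13,-1)=1430 g(13,1)=1001
Paths never hitting 3: Σ_s g(13,s) = 4719
Paths hitting 3: 2^13 - 4719 = 3473
P = 3473/8192 = 3473/8192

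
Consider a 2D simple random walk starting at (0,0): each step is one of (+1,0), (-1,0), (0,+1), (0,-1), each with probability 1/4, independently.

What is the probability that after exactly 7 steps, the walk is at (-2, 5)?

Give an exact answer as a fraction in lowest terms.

Answer: 21/16384

Derivation:
Let h be the number of horizontal steps (so 7-h are vertical). To end at (-2,5) need (h-2)/2 right-steps and ((7-h)+5)/2 up-steps.
Sum over h with 2 ≤ h ≤ 2, h ≡ 0 (mod 2), 7-h ≡ 1 (mod 2):
h=2: C(7,2)·C(2,0)·C(5,5) = 21·1·1 = 21
Total favorable: 21
Total paths: 4^7 = 16384
P = 21/16384 = 21/16384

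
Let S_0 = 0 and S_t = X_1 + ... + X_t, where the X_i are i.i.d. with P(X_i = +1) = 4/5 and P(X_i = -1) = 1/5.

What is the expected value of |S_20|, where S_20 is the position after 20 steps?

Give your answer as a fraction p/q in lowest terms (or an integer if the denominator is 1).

Answer: 228933894746404/19073486328125

Derivation:
S_20 takes values m ≡ 0 (mod 2) with |m| ≤ 20; P(S_20=m) = C(20,(20+m)/2) · (4/5)^((20+m)/2) · (1/5)^((20-m)/2).
Distribution: P(S=-20)=1/95367431640625, P(S=-18)=16/19073486328125, P(S=-16)=608/19073486328125, P(S=-14)=14592/19073486328125, P(S=-12)=248064/19073486328125, P(S=-10)=15876096/95367431640625, P(S=-8)=31752192/19073486328125, P(S=-6)=254017536/19073486328125, P(S=-4)=1651113984/19073486328125, P(S=-2)=8805941248/19073486328125, P(S=0)=193730707456/95367431640625, P(S=2)=140895059968/19073486328125, P(S=4)=422685179904/19073486328125, P(S=6)=1040455827456/19073486328125, P(S=8)=2080911654912/19073486328125, P(S=10)=16647293239296/95367431640625, P(S=12)=4161823309824/19073486328125, P(S=14)=3917010173952/19073486328125, P(S=16)=2611340115968/19073486328125, P(S=18)=1099511627776/19073486328125, P(S=20)=1099511627776/95367431640625
E[|S_20|] = Σ_m |m|·P(S_20=m) = 228933894746404/19073486328125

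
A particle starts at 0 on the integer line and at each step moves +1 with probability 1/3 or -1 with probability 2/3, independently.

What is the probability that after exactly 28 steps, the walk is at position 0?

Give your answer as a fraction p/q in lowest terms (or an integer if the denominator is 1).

Answer: 24343347200/847288609443

Derivation:
To be at 0 after 28 steps: need exactly 14 steps of +1 and 14 of -1.
Number of such sequences: C(28,14) = 40116600
Each has probability (1/3)^14 · (2/3)^14 = 16384/22876792454961
P = 40116600 · 16384/22876792454961 = 24343347200/847288609443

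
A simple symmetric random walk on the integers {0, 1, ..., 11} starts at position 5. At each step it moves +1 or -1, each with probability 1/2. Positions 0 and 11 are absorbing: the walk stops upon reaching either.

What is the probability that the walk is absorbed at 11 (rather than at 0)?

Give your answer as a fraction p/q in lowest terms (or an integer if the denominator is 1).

Answer: 5/11

Derivation:
Symmetric walk (p = 1/2): the harmonic-function argument gives P(hit 11 before 0 | start at 5) = a/N.
P = 5/11 = 5/11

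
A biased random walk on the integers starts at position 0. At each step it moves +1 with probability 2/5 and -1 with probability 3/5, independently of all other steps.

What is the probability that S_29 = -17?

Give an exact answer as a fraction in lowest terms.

To reach position -17 after 29 steps: need 6 steps of +1 and 23 steps of -1.
Number of such sequences: C(29,6) = 475020
Each has probability (2/5)^6 · (3/5)^23 = 6025163444928/186264514923095703125
P = 475020 · 6025163444928/186264514923095703125 = 572414627921939712/37252902984619140625

Answer: 572414627921939712/37252902984619140625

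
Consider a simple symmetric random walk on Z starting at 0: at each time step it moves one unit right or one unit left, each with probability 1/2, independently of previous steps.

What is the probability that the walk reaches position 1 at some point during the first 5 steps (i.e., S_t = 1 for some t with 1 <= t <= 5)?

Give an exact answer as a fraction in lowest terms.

Count via complement. Let g(t,s) = #length-t paths at position s with S_1..S_t all ≠ 1.
g(t,s) = g(t-1,s-1) + g(t-1,s+1) for s ≠ 1; g(t,1) = 0.
t=0: g(0,0)=1
t=1: g(1,-1)=1
t=2: g(2,-2)=1 g(2,0)=1
t=3: g(3,-3)=1 g(3,-1)=2
t=4: g(4,-4)=1 g(4,-2)=3 g(4,0)=2
t=5: g(5,-5)=1 g(5,-3)=4 g(5,-1)=5
Paths never hitting 1: Σ_s g(5,s) = 10
Paths hitting 1: 2^5 - 10 = 22
P = 22/32 = 11/16

Answer: 11/16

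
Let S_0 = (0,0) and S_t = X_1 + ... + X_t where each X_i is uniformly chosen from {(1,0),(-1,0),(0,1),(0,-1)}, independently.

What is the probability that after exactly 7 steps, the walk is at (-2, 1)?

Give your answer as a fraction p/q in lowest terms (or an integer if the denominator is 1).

Answer: 735/16384

Derivation:
Let h be the number of horizontal steps (so 7-h are vertical). To end at (-2,1) need (h-2)/2 right-steps and ((7-h)+1)/2 up-steps.
Sum over h with 2 ≤ h ≤ 6, h ≡ 0 (mod 2), 7-h ≡ 1 (mod 2):
h=2: C(7,2)·C(2,0)·C(5,3) = 21·1·10 = 210
h=4: C(7,4)·C(4,1)·C(3,2) = 35·4·3 = 420
h=6: C(7,6)·C(6,2)·C(1,1) = 7·15·1 = 105
Total favorable: 735
Total paths: 4^7 = 16384
P = 735/16384 = 735/16384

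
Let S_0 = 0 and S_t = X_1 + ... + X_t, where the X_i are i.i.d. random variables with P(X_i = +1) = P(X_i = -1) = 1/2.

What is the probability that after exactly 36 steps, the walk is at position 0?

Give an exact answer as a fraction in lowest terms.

Answer: 2268783825/17179869184

Derivation:
To return to 0 after 36 steps: need exactly 18 steps of +1 and 18 of -1.
Favorable paths: C(36,18) = 9075135300
Total paths: 2^36 = 68719476736
P = 9075135300/68719476736 = 2268783825/17179869184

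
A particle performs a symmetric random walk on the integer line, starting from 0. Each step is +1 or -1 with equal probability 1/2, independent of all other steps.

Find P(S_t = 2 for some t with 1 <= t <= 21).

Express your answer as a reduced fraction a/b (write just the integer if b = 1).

Count via complement. Let g(t,s) = #length-t paths at position s with S_1..S_t all ≠ 2.
g(t,s) = g(t-1,s-1) + g(t-1,s+1) for s ≠ 2; g(t,2) = 0.
t=0: g(0,0)=1
t=1: g(1,-1)=1 g(1,1)=1
t=2: g(2,-2)=1 g(2,0)=2
t=3: g(3,-3)=1 g(3,-1)=3 g(3,1)=2
t=4: g(4,-4)=1 g(4,-2)=4 g(4,0)=5
t=5: g(5,-5)=1 g(5,-3)=5 g(5,-1)=9 g(5,1)=5
t=6: g(6,-6)=1 g(6,-4)=6 g(6,-2)=14 g(6,0)=14
t=7: g(7,-7)=1 g(7,-5)=7 g(7,-3)=20 g(7,-1)=28 g(7,1)=14
t=8: g(8,-8)=1 g(8,-6)=8 g(8,-4)=27 g(8,-2)=48 g(8,0)=42
t=9: g(9,-9)=1 g(9,-7)=9 g(9,-5)=35 g(9,-3)=75 g(9,-1)=90 g(9,1)=42
t=10: g(10,-10)=1 g(10,-8)=10 g(10,-6)=44 g(10,-4)=110 g(10,-2)=165 g(10,0)=132
t=11: g(11,-11)=1 g(11,-9)=11 g(11,-7)=54 g(11,-5)=154 g(11,-3)=275 g(11,-1)=297 g(11,1)=132
t=12: g(12,-12)=1 g(12,-10)=12 g(12,-8)=65 g(12,-6)=208 g(12,-4)=429 g(12,-2)=572 g(12,0)=429
t=13: g(13,-13)=1 g(13,-11)=13 g(13,-9)=77 g(13,-7)=273 g(13,-5)=637 g(13,-3)=1001 g(13,-1)=1001 g(13,1)=429
t=14: g(14,-14)=1 g(14,-12)=14 g(14,-10)=90 g(14,-8)=350 g(14,-6)=910 g(14,-4)=1638 g(14,-2)=2002 g(14,0)=1430
t=15: g(15,-15)=1 g(15,-13)=15 g(15,-11)=104 g(15,-9)=440 g(15,-7)=1260 g(15,-5)=2548 g(15,-3)=3640 g(15,-1)=3432 g(15,1)=1430
t=16: g(16,-16)=1 g(16,-14)=16 g(16,-12)=119 g(16,-10)=544 g(16,-8)=1700 g(16,-6)=3808 g(16,-4)=6188 g(16,-2)=7072 g(16,0)=4862
t=17: g(17,-17)=1 g(17,-15)=17 g(17,-13)=135 g(17,-11)=663 g(17,-9)=2244 g(17,-7)=5508 g(17,-5)=9996 g(17,-3)=13260 g(17,-1)=11934 g(17,1)=4862
t=18: g(18,-18)=1 g(18,-16)=18 g(18,-14)=152 g(18,-12)=798 g(18,-10)=2907 g(18,-8)=7752 g(18,-6)=15504 g(18,-4)=23256 g(18,-2)=25194 g(18,0)=16796
t=19: g(19,-19)=1 g(19,-17)=19 g(19,-15)=170 g(19,-13)=950 g(19,-11)=3705 g(19,-9)=10659 g(19,-7)=23256 g(19,-5)=38760 g(19,-3)=48450 g(19,-1)=41990 g(19,1)=16796
t=20: g(20,-20)=1 g(20,-18)=20 g(20,-16)=189 g(20,-14)=1120 g(20,-12)=4655 g(20,-10)=14364 g(20,-8)=33915 g(20,-6)=62016 g(20,-4)=87210 g(20,-2)=90440 g(20,0)=58786
t=21: g(21,-21)=1 g(21,-19)=21 g(21,-17)=209 g(21,-15)=1309 g(21,-13)=5775 g(21,-11)=19019 g(21,-9)=48279 g(21,-7)=95931 g(21,-5)=149226 g(21,-3)=177650 g(21,-1)=149226 g(21,1)=58786
Paths never hitting 2: Σ_s g(21,s) = 705432
Paths hitting 2: 2^21 - 705432 = 1391720
P = 1391720/2097152 = 173965/262144

Answer: 173965/262144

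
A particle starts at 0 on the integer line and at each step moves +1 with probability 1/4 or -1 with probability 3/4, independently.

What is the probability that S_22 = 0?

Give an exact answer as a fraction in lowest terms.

Answer: 15620645313/2199023255552

Derivation:
To be at 0 after 22 steps: need exactly 11 steps of +1 and 11 of -1.
Number of such sequences: C(22,11) = 705432
Each has probability (1/4)^11 · (3/4)^11 = 177147/17592186044416
P = 705432 · 177147/17592186044416 = 15620645313/2199023255552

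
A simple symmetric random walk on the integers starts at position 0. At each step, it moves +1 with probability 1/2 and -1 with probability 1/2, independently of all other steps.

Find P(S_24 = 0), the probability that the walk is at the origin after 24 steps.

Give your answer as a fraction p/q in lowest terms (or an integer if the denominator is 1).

To return to 0 after 24 steps: need exactly 12 steps of +1 and 12 of -1.
Favorable paths: C(24,12) = 2704156
Total paths: 2^24 = 16777216
P = 2704156/16777216 = 676039/4194304

Answer: 676039/4194304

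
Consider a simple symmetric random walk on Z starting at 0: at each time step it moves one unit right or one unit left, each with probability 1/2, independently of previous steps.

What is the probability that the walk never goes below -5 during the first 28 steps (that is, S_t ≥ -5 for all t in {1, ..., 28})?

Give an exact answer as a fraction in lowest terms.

Let f(t,s) = #length-t paths at position s with S_1..S_t all ≥ -5.
f(t,s) = f(t-1,s-1) + f(t-1,s+1) for s ≥ -5; f(t,s) = 0 for s < -5.
t=0: f(0,0)=1
t=1: f(1,-1)=1 f(1,1)=1
t=2: f(2,-2)=1 f(2,0)=2 f(2,2)=1
t=3: f(3,-3)=1 f(3,-1)=3 f(3,1)=3 f(3,3)=1
t=4: f(4,-4)=1 f(4,-2)=4 f(4,0)=6 f(4,2)=4 f(4,4)=1
t=5: f(5,-5)=1 f(5,-3)=5 f(5,-1)=10 f(5,1)=10 f(5,3)=5 f(5,5)=1
t=6: f(6,-4)=6 f(6,-2)=15 f(6,0)=20 f(6,2)=15 f(6,4)=6 f(6,6)=1
t=7: f(7,-5)=6 f(7,-3)=21 f(7,-1)=35 f(7,1)=35 f(7,3)=21 f(7,5)=7 f(7,7)=1
t=8: f(8,-4)=27 f(8,-2)=56 f(8,0)=70 f(8,2)=56 f(8,4)=28 f(8,6)=8 f(8,8)=1
t=9: f(9,-5)=27 f(9,-3)=83 f(9,-1)=126 f(9,1)=126 f(9,3)=84 f(9,5)=36 f(9,7)=9 f(9,9)=1
t=10: f(10,-4)=110 f(10,-2)=209 f(10,0)=252 f(10,2)=210 f(10,4)=120 f(10,6)=45 f(10,8)=10 f(10,10)=1
t=11: f(11,-5)=110 f(11,-3)=319 f(11,-1)=461 f(11,1)=462 f(11,3)=330 f(11,5)=165 f(11,7)=55 f(11,9)=11 f(11,11)=1
t=12: f(12,-4)=429 f(12,-2)=780 f(12,0)=923 f(12,2)=792 f(12,4)=495 f(12,6)=220 f(12,8)=66 f(12,10)=12 f(12,12)=1
t=13: f(13,-5)=429 f(13,-3)=1209 f(13,-1)=1703 f(13,1)=1715 f(13,3)=1287 f(13,5)=715 f(13,7)=286 f(13,9)=78 f(13,11)=13 f(13,13)=1
t=14: f(14,-4)=1638 f(14,-2)=2912 f(14,0)=3418 f(14,2)=3002 f(14,4)=2002 f(14,6)=1001 f(14,8)=364 f(14,10)=91 f(14,12)=14 f(14,14)=1
t=15: f(15,-5)=1638 f(15,-3)=4550 f(15,-1)=6330 f(15,1)=6420 f(15,3)=5004 f(15,5)=3003 f(15,7)=1365 f(15,9)=455 f(15,11)=105 f(15,13)=15 f(15,15)=1
t=16: f(16,-4)=6188 f(16,-2)=10880 f(16,0)=12750 f(16,2)=11424 f(16,4)=8007 f(16,6)=4368 f(16,8)=1820 f(16,10)=560 f(16,12)=120 f(16,14)=16 f(16,16)=1
t=17: f(17,-5)=6188 f(17,-3)=17068 f(17,-1)=23630 f(17,1)=24174 f(17,3)=19431 f(17,5)=12375 f(17,7)=6188 f(17,9)=2380 f(17,11)=680 f(17,13)=136 f(17,15)=17 f(17,17)=1
t=18: f(18,-4)=23256 f(18,-2)=40698 f(18,0)=47804 f(18,2)=43605 f(18,4)=31806 f(18,6)=18563 f(18,8)=8568 f(18,10)=3060 f(18,12)=816 f(18,14)=153 f(18,16)=18 f(18,18)=1
t=19: f(19,-5)=23256 f(19,-3)=63954 f(19,-1)=88502 f(19,1)=91409 f(19,3)=75411 f(19,5)=50369 f(19,7)=27131 f(19,9)=11628 f(19,11)=3876 f(19,13)=969 f(19,15)=171 f(19,17)=19 f(19,19)=1
t=20: f(20,-4)=87210 f(20,-2)=152456 f(20,0)=179911 f(20,2)=166820 f(20,4)=125780 f(20,6)=77500 f(20,8)=38759 f(20,10)=15504 f(20,12)=4845 f(20,14)=1140 f(20,16)=190 f(20,18)=20 f(20,20)=1
t=21: f(21,-5)=87210 f(21,-3)=239666 f(21,-1)=332367 f(21,1)=346731 f(21,3)=292600 f(21,5)=203280 f(21,7)=116259 f(21,9)=54263 f(21,11)=20349 f(21,13)=5985 f(21,15)=1330 f(21,17)=210 f(21,19)=21 f(21,21)=1
t=22: f(22,-4)=326876 f(22,-2)=572033 f(22,0)=679098 f(22,2)=639331 f(22,4)=495880 f(22,6)=319539 f(22,8)=170522 f(22,10)=74612 f(22,12)=26334 f(22,14)=7315 f(22,16)=1540 f(22,18)=231 f(22,20)=22 f(22,22)=1
t=23: f(23,-5)=326876 f(23,-3)=898909 f(23,-1)=1251131 f(23,1)=1318429 f(23,3)=1135211 f(23,5)=815419 f(23,7)=490061 f(23,9)=245134 f(23,11)=100946 f(23,13)=33649 f(23,15)=8855 f(23,17)=1771 f(23,19)=253 f(23,21)=23 f(23,23)=1
t=24: f(24,-4)=1225785 f(24,-2)=2150040 f(24,0)=2569560 f(24,2)=2453640 f(24,4)=1950630 f(24,6)=1305480 f(24,8)=735195 f(24,10)=346080 f(24,12)=134595 f(24,14)=42504 f(24,16)=10626 f(24,18)=2024 f(24,20)=276 f(24,22)=24 f(24,24)=1
t=25: f(25,-5)=1225785 f(25,-3)=3375825 f(25,-1)=4719600 f(25,1)=5023200 f(25,3)=4404270 f(25,5)=3256110 f(25,7)=2040675 f(25,9)=1081275 f(25,11)=480675 f(25,13)=177099 f(25,15)=53130 f(25,17)=12650 f(25,19)=2300 f(25,21)=300 f(25,23)=25 f(25,25)=1
t=26: f(26,-4)=4601610 f(26,-2)=8095425 f(26,0)=9742800 f(26,2)=9427470 f(26,4)=7660380 f(26,6)=5296785 f(26,8)=3121950 f(26,10)=1561950 f(26,12)=657774 f(26,14)=230229 f(26,16)=65780 f(26,18)=14950 f(26,20)=2600 f(26,22)=325 f(26,24)=26 f(26,26)=1
t=27: f(27,-5)=4601610 f(27,-3)=12697035 f(27,-1)=17838225 f(27,1)=19170270 f(27,3)=17087850 f(27,5)=12957165 f(27,7)=8418735 f(27,9)=4683900 f(27,11)=2219724 f(27,13)=888003 f(27,15)=296009 f(27,17)=80730 f(27,19)=17550 f(27,21)=2925 f(27,23)=351 f(27,25)=27 f(27,27)=1
t=28: f(28,-4)=17298645 f(28,-2)=30535260 f(28,0)=37008495 f(28,2)=36258120 f(28,4)=30045015 f(28,6)=21375900 f(28,8)=13102635 f(28,10)=6903624 f(28,12)=3107727 f(28,14)=1184012 f(28,16)=376739 f(28,18)=98280 f(28,20)=20475 f(28,22)=3276 f(28,24)=378 f(28,26)=28 f(28,28)=1
Σ_s f(28,s) = 197318610
P = 197318610/268435456 = 98659305/134217728

Answer: 98659305/134217728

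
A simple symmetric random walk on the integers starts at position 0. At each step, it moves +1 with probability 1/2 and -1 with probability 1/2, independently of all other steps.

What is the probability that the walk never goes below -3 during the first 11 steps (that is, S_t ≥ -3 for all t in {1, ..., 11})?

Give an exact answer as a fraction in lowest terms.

Let f(t,s) = #length-t paths at position s with S_1..S_t all ≥ -3.
f(t,s) = f(t-1,s-1) + f(t-1,s+1) for s ≥ -3; f(t,s) = 0 for s < -3.
t=0: f(0,0)=1
t=1: f(1,-1)=1 f(1,1)=1
t=2: f(2,-2)=1 f(2,0)=2 f(2,2)=1
t=3: f(3,-3)=1 f(3,-1)=3 f(3,1)=3 f(3,3)=1
t=4: f(4,-2)=4 f(4,0)=6 f(4,2)=4 f(4,4)=1
t=5: f(5,-3)=4 f(5,-1)=10 f(5,1)=10 f(5,3)=5 f(5,5)=1
t=6: f(6,-2)=14 f(6,0)=20 f(6,2)=15 f(6,4)=6 f(6,6)=1
t=7: f(7,-3)=14 f(7,-1)=34 f(7,1)=35 f(7,3)=21 f(7,5)=7 f(7,7)=1
t=8: f(8,-2)=48 f(8,0)=69 f(8,2)=56 f(8,4)=28 f(8,6)=8 f(8,8)=1
t=9: f(9,-3)=48 f(9,-1)=117 f(9,1)=125 f(9,3)=84 f(9,5)=36 f(9,7)=9 f(9,9)=1
t=10: f(10,-2)=165 f(10,0)=242 f(10,2)=209 f(10,4)=120 f(10,6)=45 f(10,8)=10 f(10,10)=1
t=11: f(11,-3)=165 f(11,-1)=407 f(11,1)=451 f(11,3)=329 f(11,5)=165 f(11,7)=55 f(11,9)=11 f(11,11)=1
Σ_s f(11,s) = 1584
P = 1584/2048 = 99/128

Answer: 99/128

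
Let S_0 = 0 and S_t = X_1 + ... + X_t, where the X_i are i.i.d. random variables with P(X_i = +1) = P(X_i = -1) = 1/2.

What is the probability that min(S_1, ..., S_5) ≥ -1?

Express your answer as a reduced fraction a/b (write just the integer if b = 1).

Answer: 5/8

Derivation:
Let f(t,s) = #length-t paths at position s with S_1..S_t all ≥ -1.
f(t,s) = f(t-1,s-1) + f(t-1,s+1) for s ≥ -1; f(t,s) = 0 for s < -1.
t=0: f(0,0)=1
t=1: f(1,-1)=1 f(1,1)=1
t=2: f(2,0)=2 f(2,2)=1
t=3: f(3,-1)=2 f(3,1)=3 f(3,3)=1
t=4: f(4,0)=5 f(4,2)=4 f(4,4)=1
t=5: f(5,-1)=5 f(5,1)=9 f(5,3)=5 f(5,5)=1
Σ_s f(5,s) = 20
P = 20/32 = 5/8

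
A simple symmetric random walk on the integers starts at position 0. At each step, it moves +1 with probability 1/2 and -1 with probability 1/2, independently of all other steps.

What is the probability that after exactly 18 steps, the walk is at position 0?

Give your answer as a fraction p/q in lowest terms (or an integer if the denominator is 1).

Answer: 12155/65536

Derivation:
To return to 0 after 18 steps: need exactly 9 steps of +1 and 9 of -1.
Favorable paths: C(18,9) = 48620
Total paths: 2^18 = 262144
P = 48620/262144 = 12155/65536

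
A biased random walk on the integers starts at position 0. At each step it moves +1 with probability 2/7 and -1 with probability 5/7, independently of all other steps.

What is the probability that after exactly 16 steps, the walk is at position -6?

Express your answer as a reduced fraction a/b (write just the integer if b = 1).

Answer: 975000000000/4747561509943

Derivation:
To reach position -6 after 16 steps: need 5 steps of +1 and 11 steps of -1.
Number of such sequences: C(16,5) = 4368
Each has probability (2/7)^5 · (5/7)^11 = 1562500000/33232930569601
P = 4368 · 1562500000/33232930569601 = 975000000000/4747561509943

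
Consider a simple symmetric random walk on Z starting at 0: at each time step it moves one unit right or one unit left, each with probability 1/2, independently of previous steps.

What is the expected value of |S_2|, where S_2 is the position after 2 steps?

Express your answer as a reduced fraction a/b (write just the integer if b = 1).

S_2 takes values m ≡ 0 (mod 2) with |m| ≤ 2; P(S_2=m) = C(2,(2+m)/2)/2^2.
Total paths: 2^2 = 4
Distribution: P(S=-2)=1/4, P(S=0)=2/4, P(S=2)=1/4
E[|S_2|] = Σ_m |m|·P(S_2=m) = 4/4 = 1

Answer: 1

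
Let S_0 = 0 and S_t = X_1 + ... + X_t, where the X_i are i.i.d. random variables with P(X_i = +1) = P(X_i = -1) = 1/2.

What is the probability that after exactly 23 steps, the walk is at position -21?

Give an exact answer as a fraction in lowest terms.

Answer: 23/8388608

Derivation:
To reach position -21 after 23 steps: need 1 step of +1 and 22 of -1.
Favorable paths: C(23,1) = 23
Total paths: 2^23 = 8388608
P = 23/8388608 = 23/8388608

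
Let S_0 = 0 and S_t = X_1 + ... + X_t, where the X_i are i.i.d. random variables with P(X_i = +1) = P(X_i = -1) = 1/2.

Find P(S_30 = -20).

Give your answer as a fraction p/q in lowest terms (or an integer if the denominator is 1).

To reach position -20 after 30 steps: need 5 steps of +1 and 25 of -1.
Favorable paths: C(30,5) = 142506
Total paths: 2^30 = 1073741824
P = 142506/1073741824 = 71253/536870912

Answer: 71253/536870912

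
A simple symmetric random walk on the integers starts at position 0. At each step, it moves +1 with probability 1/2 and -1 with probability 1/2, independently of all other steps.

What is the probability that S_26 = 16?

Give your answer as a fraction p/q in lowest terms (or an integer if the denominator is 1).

Answer: 16445/16777216

Derivation:
To reach position 16 after 26 steps: need 21 steps of +1 and 5 of -1.
Favorable paths: C(26,21) = 65780
Total paths: 2^26 = 67108864
P = 65780/67108864 = 16445/16777216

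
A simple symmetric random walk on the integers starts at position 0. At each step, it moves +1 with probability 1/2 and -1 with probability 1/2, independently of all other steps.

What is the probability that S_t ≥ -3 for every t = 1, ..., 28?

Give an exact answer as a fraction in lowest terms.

Answer: 145422675/268435456

Derivation:
Let f(t,s) = #length-t paths at position s with S_1..S_t all ≥ -3.
f(t,s) = f(t-1,s-1) + f(t-1,s+1) for s ≥ -3; f(t,s) = 0 for s < -3.
t=0: f(0,0)=1
t=1: f(1,-1)=1 f(1,1)=1
t=2: f(2,-2)=1 f(2,0)=2 f(2,2)=1
t=3: f(3,-3)=1 f(3,-1)=3 f(3,1)=3 f(3,3)=1
t=4: f(4,-2)=4 f(4,0)=6 f(4,2)=4 f(4,4)=1
t=5: f(5,-3)=4 f(5,-1)=10 f(5,1)=10 f(5,3)=5 f(5,5)=1
t=6: f(6,-2)=14 f(6,0)=20 f(6,2)=15 f(6,4)=6 f(6,6)=1
t=7: f(7,-3)=14 f(7,-1)=34 f(7,1)=35 f(7,3)=21 f(7,5)=7 f(7,7)=1
t=8: f(8,-2)=48 f(8,0)=69 f(8,2)=56 f(8,4)=28 f(8,6)=8 f(8,8)=1
t=9: f(9,-3)=48 f(9,-1)=117 f(9,1)=125 f(9,3)=84 f(9,5)=36 f(9,7)=9 f(9,9)=1
t=10: f(10,-2)=165 f(10,0)=242 f(10,2)=209 f(10,4)=120 f(10,6)=45 f(10,8)=10 f(10,10)=1
t=11: f(11,-3)=165 f(11,-1)=407 f(11,1)=451 f(11,3)=329 f(11,5)=165 f(11,7)=55 f(11,9)=11 f(11,11)=1
t=12: f(12,-2)=572 f(12,0)=858 f(12,2)=780 f(12,4)=494 f(12,6)=220 f(12,8)=66 f(12,10)=12 f(12,12)=1
t=13: f(13,-3)=572 f(13,-1)=1430 f(13,1)=1638 f(13,3)=1274 f(13,5)=714 f(13,7)=286 f(13,9)=78 f(13,11)=13 f(13,13)=1
t=14: f(14,-2)=2002 f(14,0)=3068 f(14,2)=2912 f(14,4)=1988 f(14,6)=1000 f(14,8)=364 f(14,10)=91 f(14,12)=14 f(14,14)=1
t=15: f(15,-3)=2002 f(15,-1)=5070 f(15,1)=5980 f(15,3)=4900 f(15,5)=2988 f(15,7)=1364 f(15,9)=455 f(15,11)=105 f(15,13)=15 f(15,15)=1
t=16: f(16,-2)=7072 f(16,0)=11050 f(16,2)=10880 f(16,4)=7888 f(16,6)=4352 f(16,8)=1819 f(16,10)=560 f(16,12)=120 f(16,14)=16 f(16,16)=1
t=17: f(17,-3)=7072 f(17,-1)=18122 f(17,1)=21930 f(17,3)=18768 f(17,5)=12240 f(17,7)=6171 f(17,9)=2379 f(17,11)=680 f(17,13)=136 f(17,15)=17 f(17,17)=1
t=18: f(18,-2)=25194 f(18,0)=40052 f(18,2)=40698 f(18,4)=31008 f(18,6)=18411 f(18,8)=8550 f(18,10)=3059 f(18,12)=816 f(18,14)=153 f(18,16)=18 f(18,18)=1
t=19: f(19,-3)=25194 f(19,-1)=65246 f(19,1)=80750 f(19,3)=71706 f(19,5)=49419 f(19,7)=26961 f(19,9)=11609 f(19,11)=3875 f(19,13)=969 f(19,15)=171 f(19,17)=19 f(19,19)=1
t=20: f(20,-2)=90440 f(20,0)=145996 f(20,2)=152456 f(20,4)=121125 f(20,6)=76380 f(20,8)=38570 f(20,10)=15484 f(20,12)=4844 f(20,14)=1140 f(20,16)=190 f(20,18)=20 f(20,20)=1
t=21: f(21,-3)=90440 f(21,-1)=236436 f(21,1)=298452 f(21,3)=273581 f(21,5)=197505 f(21,7)=114950 f(21,9)=54054 f(21,11)=20328 f(21,13)=5984 f(21,15)=1330 f(21,17)=210 f(21,19)=21 f(21,21)=1
t=22: f(22,-2)=326876 f(22,0)=534888 f(22,2)=572033 f(22,4)=471086 f(22,6)=312455 f(22,8)=169004 f(22,10)=74382 f(22,12)=26312 f(22,14)=7314 f(22,16)=1540 f(22,18)=231 f(22,20)=22 f(22,22)=1
t=23: f(23,-3)=326876 f(23,-1)=861764 f(23,1)=1106921 f(23,3)=1043119 f(23,5)=783541 f(23,7)=481459 f(23,9)=243386 f(23,11)=100694 f(23,13)=33626 f(23,15)=8854 f(23,17)=1771 f(23,19)=253 f(23,21)=23 f(23,23)=1
t=24: f(24,-2)=1188640 f(24,0)=1968685 f(24,2)=2150040 f(24,4)=1826660 f(24,6)=1265000 f(24,8)=724845 f(24,10)=344080 f(24,12)=134320 f(24,14)=42480 f(24,16)=10625 f(24,18)=2024 f(24,20)=276 f(24,22)=24 f(24,24)=1
t=25: f(25,-3)=1188640 f(25,-1)=3157325 f(25,1)=4118725 f(25,3)=3976700 f(25,5)=3091660 f(25,7)=1989845 f(25,9)=1068925 f(25,11)=478400 f(25,13)=176800 f(25,15)=53105 f(25,17)=12649 f(25,19)=2300 f(25,21)=300 f(25,23)=25 f(25,25)=1
t=26: f(26,-2)=4345965 f(26,0)=7276050 f(26,2)=8095425 f(26,4)=7068360 f(26,6)=5081505 f(26,8)=3058770 f(26,10)=1547325 f(26,12)=655200 f(26,14)=229905 f(26,16)=65754 f(26,18)=14949 f(26,20)=2600 f(26,22)=325 f(26,24)=26 f(26,26)=1
t=27: f(27,-3)=4345965 f(27,-1)=11622015 f(27,1)=15371475 f(27,3)=15163785 f(27,5)=12149865 f(27,7)=8140275 f(27,9)=4606095 f(27,11)=2202525 f(27,13)=885105 f(27,15)=295659 f(27,17)=80703 f(27,19)=17549 f(27,21)=2925 f(27,23)=351 f(27,25)=27 f(27,27)=1
t=28: f(28,-2)=15967980 f(28,0)=26993490 f(28,2)=30535260 f(28,4)=27313650 f(28,6)=20290140 f(28,8)=12746370 f(28,10)=6808620 f(28,12)=3087630 f(28,14)=1180764 f(28,16)=376362 f(28,18)=98252 f(28,20)=20474 f(28,22)=3276 f(28,24)=378 f(28,26)=28 f(28,28)=1
Σ_s f(28,s) = 145422675
P = 145422675/268435456 = 145422675/268435456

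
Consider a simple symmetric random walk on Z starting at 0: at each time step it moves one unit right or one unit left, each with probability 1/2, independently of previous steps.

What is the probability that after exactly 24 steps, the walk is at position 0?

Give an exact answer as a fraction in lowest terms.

Answer: 676039/4194304

Derivation:
To return to 0 after 24 steps: need exactly 12 steps of +1 and 12 of -1.
Favorable paths: C(24,12) = 2704156
Total paths: 2^24 = 16777216
P = 2704156/16777216 = 676039/4194304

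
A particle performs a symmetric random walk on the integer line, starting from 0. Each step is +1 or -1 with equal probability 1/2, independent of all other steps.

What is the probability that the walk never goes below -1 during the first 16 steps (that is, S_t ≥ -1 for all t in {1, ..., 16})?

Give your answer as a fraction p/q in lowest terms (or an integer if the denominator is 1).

Answer: 12155/32768

Derivation:
Let f(t,s) = #length-t paths at position s with S_1..S_t all ≥ -1.
f(t,s) = f(t-1,s-1) + f(t-1,s+1) for s ≥ -1; f(t,s) = 0 for s < -1.
t=0: f(0,0)=1
t=1: f(1,-1)=1 f(1,1)=1
t=2: f(2,0)=2 f(2,2)=1
t=3: f(3,-1)=2 f(3,1)=3 f(3,3)=1
t=4: f(4,0)=5 f(4,2)=4 f(4,4)=1
t=5: f(5,-1)=5 f(5,1)=9 f(5,3)=5 f(5,5)=1
t=6: f(6,0)=14 f(6,2)=14 f(6,4)=6 f(6,6)=1
t=7: f(7,-1)=14 f(7,1)=28 f(7,3)=20 f(7,5)=7 f(7,7)=1
t=8: f(8,0)=42 f(8,2)=48 f(8,4)=27 f(8,6)=8 f(8,8)=1
t=9: f(9,-1)=42 f(9,1)=90 f(9,3)=75 f(9,5)=35 f(9,7)=9 f(9,9)=1
t=10: f(10,0)=132 f(10,2)=165 f(10,4)=110 f(10,6)=44 f(10,8)=10 f(10,10)=1
t=11: f(11,-1)=132 f(11,1)=297 f(11,3)=275 f(11,5)=154 f(11,7)=54 f(11,9)=11 f(11,11)=1
t=12: f(12,0)=429 f(12,2)=572 f(12,4)=429 f(12,6)=208 f(12,8)=65 f(12,10)=12 f(12,12)=1
t=13: f(13,-1)=429 f(13,1)=1001 f(13,3)=1001 f(13,5)=637 f(13,7)=273 f(13,9)=77 f(13,11)=13 f(13,13)=1
t=14: f(14,0)=1430 f(14,2)=2002 f(14,4)=1638 f(14,6)=910 f(14,8)=350 f(14,10)=90 f(14,12)=14 f(14,14)=1
t=15: f(15,-1)=1430 f(15,1)=3432 f(15,3)=3640 f(15,5)=2548 f(15,7)=1260 f(15,9)=440 f(15,11)=104 f(15,13)=15 f(15,15)=1
t=16: f(16,0)=4862 f(16,2)=7072 f(16,4)=6188 f(16,6)=3808 f(16,8)=1700 f(16,10)=544 f(16,12)=119 f(16,14)=16 f(16,16)=1
Σ_s f(16,s) = 24310
P = 24310/65536 = 12155/32768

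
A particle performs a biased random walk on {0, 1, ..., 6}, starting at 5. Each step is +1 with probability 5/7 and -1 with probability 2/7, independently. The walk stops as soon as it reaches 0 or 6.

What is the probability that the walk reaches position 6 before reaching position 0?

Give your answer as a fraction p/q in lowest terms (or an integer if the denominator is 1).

Biased walk: p = 5/7, q = 2/7, r = q/p = 2/5
Gambler's ruin: P(hit 6 before 0 | start at 5) = (1 - r^a)/(1 - r^N)
r^5 = 32/3125; r^6 = 64/15625
P = (1 - 32/3125) / (1 - 64/15625) = 3093/3125 / 15561/15625 = 5155/5187

Answer: 5155/5187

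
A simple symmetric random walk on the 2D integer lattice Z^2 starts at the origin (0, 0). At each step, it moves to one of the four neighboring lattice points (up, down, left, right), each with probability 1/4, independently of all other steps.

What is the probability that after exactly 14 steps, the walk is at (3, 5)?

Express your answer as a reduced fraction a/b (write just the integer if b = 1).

Let h be the number of horizontal steps (so 14-h are vertical). To end at (3,5) need (h+3)/2 right-steps and ((14-h)+5)/2 up-steps.
Sum over h with 3 ≤ h ≤ 9, h ≡ 1 (mod 2), 14-h ≡ 1 (mod 2):
h=3: C(14,3)·C(3,3)·C(11,8) = 364·1·165 = 60060
h=5: C(14,5)·C(5,4)·C(9,7) = 2002·5·36 = 360360
h=7: C(14,7)·C(7,5)·C(7,6) = 3432·21·7 = 504504
h=9: C(14,9)·C(9,6)·C(5,5) = 2002·84·1 = 168168
Total favorable: 1093092
Total paths: 4^14 = 268435456
P = 1093092/268435456 = 273273/67108864

Answer: 273273/67108864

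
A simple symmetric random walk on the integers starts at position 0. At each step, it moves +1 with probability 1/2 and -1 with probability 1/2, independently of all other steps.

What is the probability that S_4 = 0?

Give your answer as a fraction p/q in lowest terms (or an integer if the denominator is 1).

Answer: 3/8

Derivation:
To return to 0 after 4 steps: need exactly 2 steps of +1 and 2 of -1.
Favorable paths: C(4,2) = 6
Total paths: 2^4 = 16
P = 6/16 = 3/8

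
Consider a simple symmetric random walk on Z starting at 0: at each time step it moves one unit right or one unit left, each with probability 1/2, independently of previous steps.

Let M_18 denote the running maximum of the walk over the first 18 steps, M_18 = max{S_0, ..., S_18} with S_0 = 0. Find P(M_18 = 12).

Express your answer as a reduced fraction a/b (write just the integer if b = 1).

Let M_18 = max(S_0,...,S_18). Use the reflection principle: for j ≥ 1, #{paths with M_18 ≥ j} = #{S_18 ≥ j} + #{S_18 ≥ j+1}.
By reflection, #{M_18 ≥ 12} = #{S_18 ≥ 12} + #{S_18 ≥ 13} = 988 + 172 = 1160.
#{M_18 ≥ 13} = #{S_18 ≥ 13} + #{S_18 ≥ 14} = 172 + 172 = 344.
#{M_18 = 12} = 1160 - 344 = 816.
P(M_18 = 12) = 816/262144 = 51/16384

Answer: 51/16384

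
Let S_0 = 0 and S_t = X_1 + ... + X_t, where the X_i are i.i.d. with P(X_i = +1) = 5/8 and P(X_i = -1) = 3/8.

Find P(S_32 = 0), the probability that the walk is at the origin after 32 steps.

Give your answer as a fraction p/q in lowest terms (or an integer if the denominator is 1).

To be at 0 after 32 steps: need exactly 16 steps of +1 and 16 of -1.
Number of such sequences: C(32,16) = 601080390
Each has probability (5/8)^16 · (3/8)^16 = 6568408355712890625/79228162514264337593543950336
P = 601080390 · 6568408355712890625/79228162514264337593543950336 = 1974070728065581512451171875/39614081257132168796771975168

Answer: 1974070728065581512451171875/39614081257132168796771975168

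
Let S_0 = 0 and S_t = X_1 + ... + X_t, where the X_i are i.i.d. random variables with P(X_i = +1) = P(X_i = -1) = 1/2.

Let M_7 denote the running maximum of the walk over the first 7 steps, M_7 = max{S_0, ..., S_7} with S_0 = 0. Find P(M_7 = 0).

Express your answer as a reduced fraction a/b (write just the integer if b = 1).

Answer: 35/128

Derivation:
Let M_7 = max(S_0,...,S_7). Use the reflection principle: for j ≥ 1, #{paths with M_7 ≥ j} = #{S_7 ≥ j} + #{S_7 ≥ j+1}.
P(M_7 ≥ 0) = 1 since S_0 = 0, so #{M_7 ≥ 0} = 128.
#{M_7 ≥ 1} = #{S_7 ≥ 1} + #{S_7 ≥ 2} = 64 + 29 = 93.
#{M_7 = 0} = 128 - 93 = 35.
P(M_7 = 0) = 35/128 = 35/128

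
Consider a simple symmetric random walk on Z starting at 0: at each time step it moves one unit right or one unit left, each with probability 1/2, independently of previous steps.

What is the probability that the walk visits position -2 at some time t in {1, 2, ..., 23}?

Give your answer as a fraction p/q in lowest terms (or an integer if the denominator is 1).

Count via complement. Let g(t,s) = #length-t paths at position s with S_1..S_t all ≠ -2.
g(t,s) = g(t-1,s-1) + g(t-1,s+1) for s ≠ -2; g(t,-2) = 0.
t=0: g(0,0)=1
t=1: g(1,-1)=1 g(1,1)=1
t=2: g(2,0)=2 g(2,2)=1
t=3: g(3,-1)=2 g(3,1)=3 g(3,3)=1
t=4: g(4,0)=5 g(4,2)=4 g(4,4)=1
t=5: g(5,-1)=5 g(5,1)=9 g(5,3)=5 g(5,5)=1
t=6: g(6,0)=14 g(6,2)=14 g(6,4)=6 g(6,6)=1
t=7: g(7,-1)=14 g(7,1)=28 g(7,3)=20 g(7,5)=7 g(7,7)=1
t=8: g(8,0)=42 g(8,2)=48 g(8,4)=27 g(8,6)=8 g(8,8)=1
t=9: g(9,-1)=42 g(9,1)=90 g(9,3)=75 g(9,5)=35 g(9,7)=9 g(9,9)=1
t=10: g(10,0)=132 g(10,2)=165 g(10,4)=110 g(10,6)=44 g(10,8)=10 g(10,10)=1
t=11: g(11,-1)=132 g(11,1)=297 g(11,3)=275 g(11,5)=154 g(11,7)=54 g(11,9)=11 g(11,11)=1
t=12: g(12,0)=429 g(12,2)=572 g(12,4)=429 g(12,6)=208 g(12,8)=65 g(12,10)=12 g(12,12)=1
t=13: g(13,-1)=429 g(13,1)=1001 g(13,3)=1001 g(13,5)=637 g(13,7)=273 g(13,9)=77 g(13,11)=13 g(13,13)=1
t=14: g(14,0)=1430 g(14,2)=2002 g(14,4)=1638 g(14,6)=910 g(14,8)=350 g(14,10)=90 g(14,12)=14 g(14,14)=1
t=15: g(15,-1)=1430 g(15,1)=3432 g(15,3)=3640 g(15,5)=2548 g(15,7)=1260 g(15,9)=440 g(15,11)=104 g(15,13)=15 g(15,15)=1
t=16: g(16,0)=4862 g(16,2)=7072 g(16,4)=6188 g(16,6)=3808 g(16,8)=1700 g(16,10)=544 g(16,12)=119 g(16,14)=16 g(16,16)=1
t=17: g(17,-1)=4862 g(17,1)=11934 g(17,3)=13260 g(17,5)=9996 g(17,7)=5508 g(17,9)=2244 g(17,11)=663 g(17,13)=135 g(17,15)=17 g(17,17)=1
t=18: g(18,0)=16796 g(18,2)=25194 g(18,4)=23256 g(18,6)=15504 g(18,8)=7752 g(18,10)=2907 g(18,12)=798 g(18,14)=152 g(18,16)=18 g(18,18)=1
t=19: g(19,-1)=16796 g(19,1)=41990 g(19,3)=48450 g(19,5)=38760 g(19,7)=23256 g(19,9)=10659 g(19,11)=3705 g(19,13)=950 g(19,15)=170 g(19,17)=19 g(19,19)=1
t=20: g(20,0)=58786 g(20,2)=90440 g(20,4)=87210 g(20,6)=62016 g(20,8)=33915 g(20,10)=14364 g(20,12)=4655 g(20,14)=1120 g(20,16)=189 g(20,18)=20 g(20,20)=1
t=21: g(21,-1)=58786 g(21,1)=149226 g(21,3)=177650 g(21,5)=149226 g(21,7)=95931 g(21,9)=48279 g(21,11)=19019 g(21,13)=5775 g(21,15)=1309 g(21,17)=209 g(21,19)=21 g(21,21)=1
t=22: g(22,0)=208012 g(22,2)=326876 g(22,4)=326876 g(22,6)=245157 g(22,8)=144210 g(22,10)=67298 g(22,12)=24794 g(22,14)=7084 g(22,16)=1518 g(22,18)=230 g(22,20)=22 g(22,22)=1
t=23: g(23,-1)=208012 g(23,1)=534888 g(23,3)=653752 g(23,5)=572033 g(23,7)=389367 g(23,9)=211508 g(23,11)=92092 g(23,13)=31878 g(23,15)=8602 g(23,17)=1748 g(23,19)=252 g(23,21)=23 g(23,23)=1
Paths never hitting -2: Σ_s g(23,s) = 2704156
Paths hitting -2: 2^23 - 2704156 = 5684452
P = 5684452/8388608 = 1421113/2097152

Answer: 1421113/2097152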